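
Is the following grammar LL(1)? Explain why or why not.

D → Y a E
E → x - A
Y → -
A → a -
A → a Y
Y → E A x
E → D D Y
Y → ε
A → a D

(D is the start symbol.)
Relevant sets:
  FIRST(D) = { '-', 'a', 'x' }
  FIRST(E) = { '-', 'a', 'x' }
  FOLLOW(Y) = { $, '-', 'a', 'x' }

For E:
  PREDICT(E → x '-' A) = { 'x' }
  PREDICT(E → D D Y) = { '-', 'a', 'x' }
For Y:
  PREDICT(Y → '-') = { '-' }
  PREDICT(Y → E A x) = { '-', 'a', 'x' }
  PREDICT(Y → ε) = { $, '-', 'a', 'x' }
For A:
  PREDICT(A → a '-') = { 'a' }
  PREDICT(A → a Y) = { 'a' }
  PREDICT(A → a D) = { 'a' }
D has a single production, so nothing to check there.

Conflict found: Predict set conflict for E: { 'x' }
The grammar is NOT LL(1).

Answer: No. Predict set conflict for E: { 'x' }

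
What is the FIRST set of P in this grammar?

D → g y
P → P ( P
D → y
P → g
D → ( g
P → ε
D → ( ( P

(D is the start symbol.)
{ '(', 'g', ε }

From P → P ( P:
  - P is the symbol being defined: contributes nothing new
    P is nullable, so continue to the next symbol
  - '(' is a terminal: add '(' and stop
From P → g:
  - g is a terminal: add 'g' and stop
From P → ε:
  - ε-production, so ε ∈ FIRST(P)

Collecting: FIRST(P) = { '(', 'g', ε }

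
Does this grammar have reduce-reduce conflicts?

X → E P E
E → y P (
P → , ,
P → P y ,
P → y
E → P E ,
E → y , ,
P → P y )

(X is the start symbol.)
A reduce-reduce conflict occurs when an LR(0) state has two complete items [A → α .] and [B → β .] — both call for a reduction, and with no lookahead the parser cannot choose between them.

Augment with X' → X and build the canonical LR(0) collection (I0 = CLOSURE({[X' → . X]}), then GOTO on every symbol after a dot until no new states appear). It has 21 states:
  I0: { [E → . P E ,], [E → . y , ,], [E → . y P (], [P → . , ,], [P → . P y )], [P → . P y ,], [P → . y], [X → . E P E], [X' → . X] }  — shift
  I1: { [P → , . ,] }  — shift
  I2: { [P → . , ,], [P → . P y )], [P → . P y ,], [P → . y], [X → E . P E] }  — shift
  I3: { [E → . P E ,], [E → . y , ,], [E → . y P (], [E → P . E ,], [P → . , ,], [P → . P y )], [P → . P y ,], [P → . y], [P → P . y )], [P → P . y ,] }  — shift
  I4: { [X' → X .] }  — accept
  I5: { [E → y . , ,], [E → y . P (], [P → . , ,], [P → . P y )], [P → . P y ,], [P → . y], [P → y .] }  — shift, reduce
  I6: { [E → y , . ,], [P → , . ,] }  — shift
  I7: { [E → y P . (], [P → P . y )], [P → P . y ,] }  — shift
  I8: { [P → y .] }  — reduce
  I9: { [E → y P ( .] }  — reduce
  I10: { [P → P y . )], [P → P y . ,] }  — shift
  I11: { [P → P y ) .] }  — reduce
  I12: { [P → P y , .] }  — reduce
  I13: { [E → y , , .], [P → , , .] }  — 2 reduces
  I14: { [E → P E . ,] }  — shift
  I15: { [E → y . , ,], [E → y . P (], [P → . , ,], [P → . P y )], [P → . P y ,], [P → . y], [P → P y . )], [P → P y . ,], [P → y .] }  — shift, reduce
  I16: { [E → y , . ,], [P → , . ,], [P → P y , .] }  — shift, reduce
  I17: { [E → P E , .] }  — reduce
  I18: { [E → . P E ,], [E → . y , ,], [E → . y P (], [P → . , ,], [P → . P y )], [P → . P y ,], [P → . y], [P → P . y )], [P → P . y ,], [X → E P . E] }  — shift
  I19: { [X → E P E .] }  — reduce
  I20: { [P → , , .] }  — reduce

I13 contains complete items [E → y , , .], [P → , , .] — reduce-reduce conflict.

Answer: Yes — I13: [E → y , , .] vs [P → , , .]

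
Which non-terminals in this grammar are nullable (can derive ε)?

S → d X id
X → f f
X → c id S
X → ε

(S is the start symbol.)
{ 'X' }

A non-terminal is nullable if it can derive ε (the empty string): either it has an ε-production, or it has a production whose right-hand side consists entirely of nullable non-terminals.

ε-productions: X → ε
So X is immediately nullable.
No further non-terminal can be added: every production for the remaining non-terminals contains a terminal or a non-nullable non-terminal.
Nullable = { 'X' }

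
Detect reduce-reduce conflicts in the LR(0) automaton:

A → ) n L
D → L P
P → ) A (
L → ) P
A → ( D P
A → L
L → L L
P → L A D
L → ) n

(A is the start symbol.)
Yes — I12: [A → L .] vs [L → L L .]

Augment with A' → A and build the canonical LR(0) collection (I0 = CLOSURE({[A' → . A]}), then GOTO on every symbol after a dot until no new states appear). It has 25 states:
  I0: { [A → . ( D P], [A → . ) n L], [A → . L], [A' → . A], [L → . ) P], [L → . ) n], [L → . L L] }  — shift
  I1: { [A → ( . D P], [D → . L P], [L → . ) P], [L → . ) n], [L → . L L] }  — shift
  I2: { [A → ) . n L], [L → ) . P], [L → ) . n], [L → . ) P], [L → . ) n], [L → . L L], [P → . ) A (], [P → . L A D] }  — shift
  I3: { [A' → A .] }  — accept
  I4: { [A → L .], [L → . ) P], [L → . ) n], [L → . L L], [L → L . L] }  — shift, reduce
  I5: { [L → ) . P], [L → ) . n], [L → . ) P], [L → . ) n], [L → . L L], [P → . ) A (], [P → . L A D] }  — shift
  I6: { [L → . ) P], [L → . ) n], [L → . L L], [L → L . L], [L → L L .] }  — shift, reduce
  I7: { [A → . ( D P], [A → . ) n L], [A → . L], [L → ) . P], [L → ) . n], [L → . ) P], [L → . ) n], [L → . L L], [P → ) . A (], [P → . ) A (], [P → . L A D] }  — shift
  I8: { [A → . ( D P], [A → . ) n L], [A → . L], [L → . ) P], [L → . ) n], [L → . L L], [L → L . L], [P → L . A D] }  — shift
  I9: { [L → ) P .] }  — reduce
  I10: { [L → ) n .] }  — reduce
  I11: { [D → . L P], [L → . ) P], [L → . ) n], [L → . L L], [P → L A . D] }  — shift
  I12: { [A → L .], [L → . ) P], [L → . ) n], [L → . L L], [L → L . L], [L → L L .] }  — shift, 2 reduces
  I13: { [P → L A D .] }  — reduce
  I14: { [D → L . P], [L → . ) P], [L → . ) n], [L → . L L], [L → L . L], [P → . ) A (], [P → . L A D] }  — shift
  I15: { [A → . ( D P], [A → . ) n L], [A → . L], [L → . ) P], [L → . ) n], [L → . L L], [L → L . L], [L → L L .], [P → L . A D] }  — shift, reduce
  I16: { [D → L P .] }  — reduce
  I17: { [A → ) . n L], [A → . ( D P], [A → . ) n L], [A → . L], [L → ) . P], [L → ) . n], [L → . ) P], [L → . ) n], [L → . L L], [P → ) . A (], [P → . ) A (], [P → . L A D] }  — shift
  I18: { [P → ) A . (] }  — shift
  I19: { [A → . ( D P], [A → . ) n L], [A → . L], [A → L .], [L → . ) P], [L → . ) n], [L → . L L], [L → L . L], [P → L . A D] }  — shift, reduce
  I20: { [P → ) A ( .] }  — reduce
  I21: { [A → ) n . L], [L → ) n .], [L → . ) P], [L → . ) n], [L → . L L] }  — shift, reduce
  I22: { [A → ) n L .], [L → . ) P], [L → . ) n], [L → . L L], [L → L . L] }  — shift, reduce
  I23: { [A → ( D . P], [L → . ) P], [L → . ) n], [L → . L L], [P → . ) A (], [P → . L A D] }  — shift
  I24: { [A → ( D P .] }  — reduce

I12 contains complete items [A → L .], [L → L L .] — reduce-reduce conflict.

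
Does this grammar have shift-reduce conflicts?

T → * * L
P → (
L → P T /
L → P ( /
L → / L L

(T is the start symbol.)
No shift-reduce conflicts

A shift-reduce conflict occurs when an LR(0) state has both:
  - a complete (reduce) item [A → α .] (dot at the end), and
  - a shift item [B → β . c γ] (dot before a terminal).

Augment with T' → T and build the canonical LR(0) collection (I0 = CLOSURE({[T' → . T]}), then GOTO on every symbol after a dot until no new states appear). It has 14 states:
  I0: { [T → . * * L], [T' → . T] }  — shift
  I1: { [T → * . * L] }  — shift
  I2: { [T' → T .] }  — accept
  I3: { [L → . / L L], [L → . P ( /], [L → . P T /], [P → . (], [T → * * . L] }  — shift
  I4: { [P → ( .] }  — reduce
  I5: { [L → . / L L], [L → . P ( /], [L → . P T /], [L → / . L L], [P → . (] }  — shift
  I6: { [T → * * L .] }  — reduce
  I7: { [L → P . ( /], [L → P . T /], [T → . * * L] }  — shift
  I8: { [L → P ( . /] }  — shift
  I9: { [L → P T . /] }  — shift
  I10: { [L → P T / .] }  — reduce
  I11: { [L → P ( / .] }  — reduce
  I12: { [L → . / L L], [L → . P ( /], [L → . P T /], [L → / L . L], [P → . (] }  — shift
  I13: { [L → / L L .] }  — reduce

No state contains both a complete item and a shift item.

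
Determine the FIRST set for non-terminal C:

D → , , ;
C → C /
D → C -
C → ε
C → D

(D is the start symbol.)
{ ',', '-', '/', ε }

To compute FIRST(C), examine every production with C on the left-hand side, reading each right-hand side left to right until a non-nullable symbol is reached.

FIRST sets of the other non-terminals involved (by the same procedure, iterated to a fixed point):
  FIRST(D) = { ',', '-', '/' }

From C → C /:
  - C is the symbol being defined: contributes nothing new
    C is nullable, so continue to the next symbol
  - '/' is a terminal: add '/' and stop
From C → ε:
  - ε-production, so ε ∈ FIRST(C)
From C → D:
  - D is a non-terminal: add FIRST(D) \ {ε} = { ',', '-', '/' }
    D is not nullable, so stop

Collecting: FIRST(C) = { ',', '-', '/', ε }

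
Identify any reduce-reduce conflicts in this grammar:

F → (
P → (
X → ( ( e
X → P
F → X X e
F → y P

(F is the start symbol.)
Yes — I1: [F → ( .] vs [P → ( .]

A reduce-reduce conflict occurs when an LR(0) state has two complete items [A → α .] and [B → β .] — both call for a reduction, and with no lookahead the parser cannot choose between them.

Augment with F' → F and build the canonical LR(0) collection (I0 = CLOSURE({[F' → . F]}), then GOTO on every symbol after a dot until no new states appear). It has 13 states:
  I0: { [F → . (], [F → . X X e], [F → . y P], [F' → . F], [P → . (], [X → . ( ( e], [X → . P] }  — shift
  I1: { [F → ( .], [P → ( .], [X → ( . ( e] }  — shift, 2 reduces
  I2: { [F' → F .] }  — accept
  I3: { [X → P .] }  — reduce
  I4: { [F → X . X e], [P → . (], [X → . ( ( e], [X → . P] }  — shift
  I5: { [F → y . P], [P → . (] }  — shift
  I6: { [P → ( .] }  — reduce
  I7: { [F → y P .] }  — reduce
  I8: { [P → ( .], [X → ( . ( e] }  — shift, reduce
  I9: { [F → X X . e] }  — shift
  I10: { [F → X X e .] }  — reduce
  I11: { [X → ( ( . e] }  — shift
  I12: { [X → ( ( e .] }  — reduce

I1 contains complete items [F → ( .], [P → ( .] — reduce-reduce conflict.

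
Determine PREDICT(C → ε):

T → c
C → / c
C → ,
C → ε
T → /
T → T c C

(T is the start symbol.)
PREDICT(C → ε) = (FIRST(RHS) \ {ε}) ∪ (FOLLOW(C) if ε ∈ FIRST(RHS), i.e. RHS ⇒* ε)
The right-hand side is ε (FIRST(ε) = { ε }), so the predict set is FOLLOW(C) = { $, 'c' }
PREDICT(C → ε) = { $, 'c' }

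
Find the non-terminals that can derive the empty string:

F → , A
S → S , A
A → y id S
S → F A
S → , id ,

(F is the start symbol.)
None

A non-terminal is nullable if it can derive ε (the empty string): either it has an ε-production, or it has a production whose right-hand side consists entirely of nullable non-terminals.

There are no ε-productions, so no non-terminal can derive ε.
No non-terminals are nullable.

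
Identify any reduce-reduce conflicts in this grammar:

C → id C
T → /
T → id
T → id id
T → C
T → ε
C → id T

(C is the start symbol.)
Augment with C' → C and build the canonical LR(0) collection (I0 = CLOSURE({[C' → . C]}), then GOTO on every symbol after a dot until no new states appear). It has 8 states:
  I0: { [C → . id C], [C → . id T], [C' → . C] }  — shift
  I1: { [C' → C .] }  — accept
  I2: { [C → . id C], [C → . id T], [C → id . C], [C → id . T], [T → . /], [T → . C], [T → . id id], [T → . id], [T → .] }  — shift, reduce
  I3: { [T → / .] }  — reduce
  I4: { [C → id C .], [T → C .] }  — 2 reduces
  I5: { [C → id T .] }  — reduce
  I6: { [C → . id C], [C → . id T], [C → id . C], [C → id . T], [T → . /], [T → . C], [T → . id id], [T → . id], [T → .], [T → id . id], [T → id .] }  — shift, 2 reduces
  I7: { [C → . id C], [C → . id T], [C → id . C], [C → id . T], [T → . /], [T → . C], [T → . id id], [T → . id], [T → .], [T → id . id], [T → id .], [T → id id .] }  — shift, 3 reduces

I4 contains complete items [C → id C .], [T → C .] — reduce-reduce conflict.
I6 contains complete items [T → .], [T → id .] — reduce-reduce conflict.
I7 contains complete items [T → .], [T → id .], [T → id id .] — reduce-reduce conflict.

Answer: Yes — I4: [C → id C .] vs [T → C .]; I6: [T → .] vs [T → id .]; I7: [T → .] vs [T → id .]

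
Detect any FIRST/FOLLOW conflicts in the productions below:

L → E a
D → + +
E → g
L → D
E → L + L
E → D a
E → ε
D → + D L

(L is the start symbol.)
Yes. E → L '+' L with FOLLOW(E) on { 'a' }

A FIRST/FOLLOW conflict occurs when a non-terminal N has a nullable alternative N → β (β ⇒* ε) and another alternative N → α with FIRST(α) ∩ FOLLOW(N) ≠ ∅: on such a lookahead the parser cannot decide between expanding α and letting N vanish via β.

Nullable non-terminals: E.
FIRST sets used below: FIRST(L) = { '+', 'a', 'g' }, FIRST(D) = { '+' }

E: nullable alternative(s) E → ε; FOLLOW(E) = { 'a' }
  E → g: FIRST \ {ε} = { 'g' } — disjoint from FOLLOW(E)
  E → L + L: FIRST \ {ε} = { '+', 'a', 'g' } — overlaps FOLLOW(E) on { 'a' }: CONFLICT
  E → D a: FIRST \ {ε} = { '+' } — disjoint from FOLLOW(E)
  E → ε: FIRST \ {ε} = { } — this is the only nullable alternative, skip

D, L have no nullable alternative, so no FIRST/FOLLOW check is needed there.

So the grammar has 1 FIRST/FOLLOW conflict (marked CONFLICT above).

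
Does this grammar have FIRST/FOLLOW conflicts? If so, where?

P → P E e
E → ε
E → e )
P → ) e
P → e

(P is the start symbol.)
A FIRST/FOLLOW conflict occurs when a non-terminal N has a nullable alternative N → β (β ⇒* ε) and another alternative N → α with FIRST(α) ∩ FOLLOW(N) ≠ ∅: on such a lookahead the parser cannot decide between expanding α and letting N vanish via β.

Nullable non-terminals: E.

E: nullable alternative(s) E → ε; FOLLOW(E) = { 'e' }
  E → ε: FIRST \ {ε} = { } — this is the only nullable alternative, skip
  E → e ): FIRST \ {ε} = { 'e' } — overlaps FOLLOW(E) on { 'e' }: CONFLICT

P has no nullable alternative, so no FIRST/FOLLOW check is needed there.

So the grammar has 1 FIRST/FOLLOW conflict (marked CONFLICT above).

Answer: Yes. E → e ')' with FOLLOW(E) on { 'e' }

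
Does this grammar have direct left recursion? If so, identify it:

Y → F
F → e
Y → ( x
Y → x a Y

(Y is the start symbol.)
No direct left recursion

Direct left recursion occurs when N → N α for some non-terminal N (the right-hand side begins with the left-hand side itself).

Y → F: starts with F
F → e: starts with e
Y → ( x: starts with '('
Y → x a Y: starts with x

No direct left recursion found.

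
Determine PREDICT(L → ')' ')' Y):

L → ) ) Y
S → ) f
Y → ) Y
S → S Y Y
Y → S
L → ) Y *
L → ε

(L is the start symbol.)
PREDICT(L → ')' ')' Y) = (FIRST(RHS) \ {ε}) ∪ (FOLLOW(L) if ε ∈ FIRST(RHS), i.e. RHS ⇒* ε)
FIRST(')' ')' Y) = { ')' }
ε ∉ FIRST(')' ')' Y), so FOLLOW(L) is not added.
PREDICT(L → ')' ')' Y) = { ')' }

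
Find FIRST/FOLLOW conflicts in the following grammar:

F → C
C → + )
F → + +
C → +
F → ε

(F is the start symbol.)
A FIRST/FOLLOW conflict occurs when a non-terminal N has a nullable alternative N → β (β ⇒* ε) and another alternative N → α with FIRST(α) ∩ FOLLOW(N) ≠ ∅: on such a lookahead the parser cannot decide between expanding α and letting N vanish via β.

Nullable non-terminals: F.
FIRST sets used below: FIRST(C) = { '+' }

F: nullable alternative(s) F → ε; FOLLOW(F) = { $ }
  F → C: FIRST \ {ε} = { '+' } — disjoint from FOLLOW(F)
  F → + +: FIRST \ {ε} = { '+' } — disjoint from FOLLOW(F)
  F → ε: FIRST \ {ε} = { } — this is the only nullable alternative, skip

C has no nullable alternative, so no FIRST/FOLLOW check is needed there.

No FIRST/FOLLOW conflicts found.

Answer: No FIRST/FOLLOW conflicts.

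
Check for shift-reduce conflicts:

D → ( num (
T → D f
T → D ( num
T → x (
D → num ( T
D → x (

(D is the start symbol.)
No shift-reduce conflicts

Augment with D' → D and build the canonical LR(0) collection (I0 = CLOSURE({[D' → . D]}), then GOTO on every symbol after a dot until no new states appear). It has 16 states:
  I0: { [D → . ( num (], [D → . num ( T], [D → . x (], [D' → . D] }  — shift
  I1: { [D → ( . num (] }  — shift
  I2: { [D' → D .] }  — accept
  I3: { [D → num . ( T] }  — shift
  I4: { [D → x . (] }  — shift
  I5: { [D → x ( .] }  — reduce
  I6: { [D → . ( num (], [D → . num ( T], [D → . x (], [D → num ( . T], [T → . D ( num], [T → . D f], [T → . x (] }  — shift
  I7: { [T → D . ( num], [T → D . f] }  — shift
  I8: { [D → num ( T .] }  — reduce
  I9: { [D → x . (], [T → x . (] }  — shift
  I10: { [D → x ( .], [T → x ( .] }  — 2 reduces
  I11: { [T → D ( . num] }  — shift
  I12: { [T → D f .] }  — reduce
  I13: { [T → D ( num .] }  — reduce
  I14: { [D → ( num . (] }  — shift
  I15: { [D → ( num ( .] }  — reduce

No state contains both a complete item and a shift item.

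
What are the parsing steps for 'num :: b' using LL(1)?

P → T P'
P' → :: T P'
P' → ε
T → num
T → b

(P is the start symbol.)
Stack is shown with the top on the left.

Stack      Input       Action
-----------------------------
P $        num :: b $  output P → T P'
T P' $     num :: b $  output T → num
num P' $   num :: b $  match 'num'
P' $       :: b $      output P' → :: T P'
:: T P' $  :: b $      match '::'
T P' $     b $         output T → b
b P' $     b $         match 'b'
P' $       $           output P' → ε
$          $           accept

The string is accepted.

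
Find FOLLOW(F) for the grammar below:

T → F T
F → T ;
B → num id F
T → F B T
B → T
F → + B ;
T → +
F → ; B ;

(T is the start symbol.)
To compute FOLLOW(F), find every occurrence of F on a right-hand side N → α F β: add FIRST(β) \ {ε}, and if β is empty or nullable also add FOLLOW(N). Iterate to a fixed point.

In T → F T: F is followed by T, add FIRST(T) \ {ε} = { '+', ';' }
In B → num id F: F is at the end, add FOLLOW(B)
In T → F B T: F is followed by B T, add FIRST(B T) \ {ε} = { '+', ';', 'num' }

The FOLLOW sets referred to above (computed the same way, to a fixed point):
  FOLLOW(B) = { '+', ';' }

Taking the union: FOLLOW(F) = { '+', ';', 'num' }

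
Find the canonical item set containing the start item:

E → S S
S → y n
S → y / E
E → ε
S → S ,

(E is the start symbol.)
First, augment the grammar with E' → E
I₀ = CLOSURE({ [E' → . E] }):
  [E' → . E] has the dot before E: add [E → . S S], [E → .]
  [E → . S S] has the dot before S: add [S → . y n], [S → . y / E], [S → . S ,]
No further items can be added.

I₀ = { [E → . S S], [E → .], [E' → . E], [S → . S ,], [S → . y / E], [S → . y n] }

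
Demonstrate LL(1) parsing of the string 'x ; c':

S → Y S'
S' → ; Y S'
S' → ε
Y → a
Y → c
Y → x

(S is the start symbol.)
LL(1) parsing maintains a stack (initially the start symbol over $) and the input. At each step: if the stack top is a terminal, match it against the current input token; if it is a non-terminal N, replace it with the RHS of M[N, lookahead] (the unique production whose predict set contains the lookahead).

Stack is shown with the top on the left.

Stack     Input    Action
-------------------------
S $       x ; c $  output S → Y S'
Y S' $    x ; c $  output Y → x
x S' $    x ; c $  match 'x'
S' $      ; c $    output S' → ; Y S'
; Y S' $  ; c $    match ';'
Y S' $    c $      output Y → c
c S' $    c $      match 'c'
S' $      $        output S' → ε
$         $        accept

The string is accepted.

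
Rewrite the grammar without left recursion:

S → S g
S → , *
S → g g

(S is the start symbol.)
S is directly left-recursive. The standard transformation for
  A → A α₁ | ... | A α_m | β₁ | ... | β_n
is
  A  → β₁ A' | ... | β_n A'
  A' → α₁ A' | ... | α_m A' | ε

S → , * becomes S → , * S'
S → g g becomes S → g g S'
S → S g becomes S' → g S'
Add S' → ε

Resulting grammar:
S → , * S'
S → g g S'
S' → g S'
S' → ε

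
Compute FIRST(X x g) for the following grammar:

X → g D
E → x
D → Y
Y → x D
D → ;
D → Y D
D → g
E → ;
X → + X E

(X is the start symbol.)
FIRST sets of the non-terminals involved (from the grammar, by fixed-point iteration):
  FIRST(X) = { '+', 'g' }

To compute FIRST(X x g), process the symbols left to right:
Symbol X is a non-terminal. Add FIRST(X) \ {ε} = { '+', 'g' }
X is not nullable (ε ∉ FIRST(X)), so stop here.
FIRST(X x g) = { '+', 'g' }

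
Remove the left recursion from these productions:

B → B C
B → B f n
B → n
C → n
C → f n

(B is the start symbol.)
B → n B'
B' → C B'
B' → f n B'
B' → ε
C → n
C → f n

B is directly left-recursive. The standard transformation for
  A → A α₁ | ... | A α_m | β₁ | ... | β_n
is
  A  → β₁ A' | ... | β_n A'
  A' → α₁ A' | ... | α_m A' | ε

B → n becomes B → n B'
B → B C becomes B' → C B'
B → B f n becomes B' → f n B'
Add B' → ε

Productions for other non-terminals are unchanged:
  C → n
  C → f n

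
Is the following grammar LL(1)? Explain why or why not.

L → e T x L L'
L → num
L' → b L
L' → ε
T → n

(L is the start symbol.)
No. Predict set conflict for L': { 'b' }

Relevant sets:
  FOLLOW(L') = { $, 'b' }

For L:
  PREDICT(L → e T x L L') = { 'e' }
  PREDICT(L → num) = { 'num' }
For L':
  PREDICT(L' → b L) = { 'b' }
  PREDICT(L' → ε) = { $, 'b' }
T has a single production, so nothing to check there.

Conflict found: Predict set conflict for L': { 'b' }
The grammar is NOT LL(1).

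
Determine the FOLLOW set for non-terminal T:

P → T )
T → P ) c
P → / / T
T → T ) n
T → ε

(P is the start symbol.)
In P → T ): T is followed by ')', add FIRST(')') \ {ε} = { ')' }
In P → / / T: T is at the end, add FOLLOW(P)
In T → T ) n: T is followed by ')' n, add FIRST(')' n) \ {ε} = { ')' }

The FOLLOW sets referred to above (computed the same way, to a fixed point):
  FOLLOW(P) = { $, ')' }

Taking the union: FOLLOW(T) = { $, ')' }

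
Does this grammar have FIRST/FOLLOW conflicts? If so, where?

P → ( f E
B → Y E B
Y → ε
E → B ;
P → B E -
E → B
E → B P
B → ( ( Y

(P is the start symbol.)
No FIRST/FOLLOW conflicts.

A FIRST/FOLLOW conflict occurs when a non-terminal N has a nullable alternative N → β (β ⇒* ε) and another alternative N → α with FIRST(α) ∩ FOLLOW(N) ≠ ∅: on such a lookahead the parser cannot decide between expanding α and letting N vanish via β.

Nullable non-terminals: Y.
Y has a nullable alternative but only one production, so nothing to check.

B, E, P have no nullable alternative, so no FIRST/FOLLOW check is needed there.

No FIRST/FOLLOW conflicts found.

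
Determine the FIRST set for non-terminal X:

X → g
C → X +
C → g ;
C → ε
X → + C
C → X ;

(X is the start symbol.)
{ '+', 'g' }

From X → g:
  - g is a terminal: add 'g' and stop
From X → + C:
  - '+' is a terminal: add '+' and stop

Collecting: FIRST(X) = { '+', 'g' }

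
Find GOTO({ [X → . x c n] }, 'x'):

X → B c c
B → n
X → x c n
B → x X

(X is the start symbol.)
{ [X → x . c n] }

GOTO(I, 'x') = CLOSURE({ [A → αX.β] : [A → α.Xβ] ∈ I, X = 'x' })

Items with dot before 'x', with the dot advanced:
  [X → . x c n] → [X → x . c n]
Closure adds nothing (no advanced item has the dot before a non-terminal).

GOTO = { [X → x . c n] }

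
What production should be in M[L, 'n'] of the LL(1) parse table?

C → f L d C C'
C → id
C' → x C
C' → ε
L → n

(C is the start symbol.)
L → n

To find M[L, 'n'], we find productions for L where 'n' is in the predict set (PREDICT(N → α) = (FIRST(α) \ {ε}) ∪ (FOLLOW(N) if α ⇒* ε)).

L → n: PREDICT = { 'n' }
  'n' is in predict set, so this production goes in M[L, 'n']

M[L, 'n'] = L → n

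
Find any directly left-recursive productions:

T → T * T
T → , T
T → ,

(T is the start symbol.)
Direct left recursion occurs when N → N α for some non-terminal N (the right-hand side begins with the left-hand side itself).

T → T * T: LEFT RECURSIVE (starts with T)
T → , T: starts with ','
T → ,: starts with ','

The grammar has direct left recursion on: T.

Answer: Yes, T is left-recursive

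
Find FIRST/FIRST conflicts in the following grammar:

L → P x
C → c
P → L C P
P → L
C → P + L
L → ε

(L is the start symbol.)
Yes. C → c / C → P '+' L on { 'c' }; P → L C P / P → L on { '+', 'c', 'x' }

FIRST sets of the non-terminals at (or reachable through a nullable prefix from) the front of some alternative:
  FIRST(P) = { '+', 'c', 'x', ε }
  FIRST(L) = { '+', 'c', 'x', ε }
  FIRST(C) = { '+', 'c', 'x' }

Productions for L:
  L → P x: FIRST = { '+', 'c', 'x' }
  L → ε: FIRST = { ε }
Productions for C:
  C → c: FIRST = { 'c' }
  C → P + L: FIRST = { '+', 'c', 'x' }
Productions for P:
  P → L C P: FIRST = { '+', 'c', 'x' }
  P → L: FIRST = { '+', 'c', 'x', ε }

Conflict for C: C → c and C → P + L
  Overlap: { 'c' }
Conflict for P: P → L C P and P → L
  Overlap: { '+', 'c', 'x' }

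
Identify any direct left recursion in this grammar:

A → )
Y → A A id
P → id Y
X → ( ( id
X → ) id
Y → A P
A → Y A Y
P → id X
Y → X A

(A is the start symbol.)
No direct left recursion

A → ): starts with ')'
Y → A A id: starts with A
P → id Y: starts with id
X → ( ( id: starts with '('
X → ) id: starts with ')'
Y → A P: starts with A
A → Y A Y: starts with Y
P → id X: starts with id
Y → X A: starts with X

No direct left recursion found.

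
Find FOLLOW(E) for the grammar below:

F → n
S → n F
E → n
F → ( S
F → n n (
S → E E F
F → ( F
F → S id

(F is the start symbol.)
In S → E E F: E is followed by E F, add FIRST(E F) \ {ε} = { 'n' }
In S → E E F: E is followed by F, add FIRST(F) \ {ε} = { '(', 'n' }

Taking the union: FOLLOW(E) = { '(', 'n' }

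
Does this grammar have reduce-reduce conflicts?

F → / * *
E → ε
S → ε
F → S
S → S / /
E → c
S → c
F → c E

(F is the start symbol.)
A reduce-reduce conflict occurs when an LR(0) state has two complete items [A → α .] and [B → β .] — both call for a reduction, and with no lookahead the parser cannot choose between them.

Augment with F' → F and build the canonical LR(0) collection (I0 = CLOSURE({[F' → . F]}), then GOTO on every symbol after a dot until no new states appear). It has 11 states:
  I0: { [F → . / * *], [F → . S], [F → . c E], [F' → . F], [S → . S / /], [S → . c], [S → .] }  — shift, reduce
  I1: { [F → / . * *] }  — shift
  I2: { [F' → F .] }  — accept
  I3: { [F → S .], [S → S . / /] }  — shift, reduce
  I4: { [E → . c], [E → .], [F → c . E], [S → c .] }  — shift, 2 reduces
  I5: { [F → c E .] }  — reduce
  I6: { [E → c .] }  — reduce
  I7: { [S → S / . /] }  — shift
  I8: { [S → S / / .] }  — reduce
  I9: { [F → / * . *] }  — shift
  I10: { [F → / * * .] }  — reduce

I4 contains complete items [E → .], [S → c .] — reduce-reduce conflict.

Answer: Yes — I4: [E → .] vs [S → c .]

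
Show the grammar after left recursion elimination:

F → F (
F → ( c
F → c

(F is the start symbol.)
F is directly left-recursive. The standard transformation for
  A → A α₁ | ... | A α_m | β₁ | ... | β_n
is
  A  → β₁ A' | ... | β_n A'
  A' → α₁ A' | ... | α_m A' | ε

F → ( c becomes F → ( c F'
F → c becomes F → c F'
F → F ( becomes F' → ( F'
Add F' → ε

Resulting grammar:
F → ( c F'
F → c F'
F' → ( F'
F' → ε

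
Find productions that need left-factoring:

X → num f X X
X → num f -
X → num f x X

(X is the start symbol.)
Left-factoring is needed when two productions for the same non-terminal
share a common prefix on the right-hand side.

Productions for X:
  X → num f X X
  X → num f -
  X → num f x X

Found common prefix 'num f' in productions for X

Answer: Yes, X has productions with common prefix 'num f'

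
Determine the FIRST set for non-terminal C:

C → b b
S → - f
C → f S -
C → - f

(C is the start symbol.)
{ '-', 'b', 'f' }

To compute FIRST(C), examine every production with C on the left-hand side, reading each right-hand side left to right until a non-nullable symbol is reached.

From C → b b:
  - b is a terminal: add 'b' and stop
From C → f S -:
  - f is a terminal: add 'f' and stop
From C → - f:
  - '-' is a terminal: add '-' and stop

Collecting: FIRST(C) = { '-', 'b', 'f' }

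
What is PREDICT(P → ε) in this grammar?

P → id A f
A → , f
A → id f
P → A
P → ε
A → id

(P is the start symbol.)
PREDICT(P → ε) = (FIRST(RHS) \ {ε}) ∪ (FOLLOW(P) if ε ∈ FIRST(RHS), i.e. RHS ⇒* ε)
The right-hand side is ε (FIRST(ε) = { ε }), so the predict set is FOLLOW(P) = { $ }
PREDICT(P → ε) = { $ }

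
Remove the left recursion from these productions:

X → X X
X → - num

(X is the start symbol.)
X → - num X'
X' → X X'
X' → ε

X is directly left-recursive. The standard transformation for
  A → A α₁ | ... | A α_m | β₁ | ... | β_n
is
  A  → β₁ A' | ... | β_n A'
  A' → α₁ A' | ... | α_m A' | ε

X → - num becomes X → - num X'
X → X X becomes X' → X X'
Add X' → ε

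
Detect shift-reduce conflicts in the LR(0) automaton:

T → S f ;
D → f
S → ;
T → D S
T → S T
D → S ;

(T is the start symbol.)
A shift-reduce conflict occurs when an LR(0) state has both:
  - a complete (reduce) item [A → α .] (dot at the end), and
  - a shift item [B → β . c γ] (dot before a terminal).

Augment with T' → T and build the canonical LR(0) collection (I0 = CLOSURE({[T' → . T]}), then GOTO on every symbol after a dot until no new states appear). It has 11 states:
  I0: { [D → . S ;], [D → . f], [S → . ;], [T → . D S], [T → . S T], [T → . S f ;], [T' → . T] }  — shift
  I1: { [S → ; .] }  — reduce
  I2: { [S → . ;], [T → D . S] }  — shift
  I3: { [D → . S ;], [D → . f], [D → S . ;], [S → . ;], [T → . D S], [T → . S T], [T → . S f ;], [T → S . T], [T → S . f ;] }  — shift
  I4: { [T' → T .] }  — accept
  I5: { [D → f .] }  — reduce
  I6: { [D → S ; .], [S → ; .] }  — 2 reduces
  I7: { [T → S T .] }  — reduce
  I8: { [D → f .], [T → S f . ;] }  — shift, reduce
  I9: { [T → S f ; .] }  — reduce
  I10: { [T → D S .] }  — reduce

I8 contains reduce item [D → f .] and shift item [T → S f . ;] — shift-reduce conflict.

Answer: Yes — I8: [D → f .] vs [T → S f . ;]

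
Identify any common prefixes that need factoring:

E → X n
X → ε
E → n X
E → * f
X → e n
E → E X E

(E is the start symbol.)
No, left-factoring is not needed

Left-factoring is needed when two productions for the same non-terminal
share a common prefix on the right-hand side.

Productions for E:
  E → X n
  E → n X
  E → * f
  E → E X E
Productions for X:
  X → ε
  X → e n

No common prefixes found.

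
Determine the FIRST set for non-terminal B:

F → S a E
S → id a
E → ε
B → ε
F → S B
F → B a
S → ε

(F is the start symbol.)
{ ε }

To compute FIRST(B), examine every production with B on the left-hand side, reading each right-hand side left to right until a non-nullable symbol is reached.

From B → ε:
  - ε-production, so ε ∈ FIRST(B)

Collecting: FIRST(B) = { ε }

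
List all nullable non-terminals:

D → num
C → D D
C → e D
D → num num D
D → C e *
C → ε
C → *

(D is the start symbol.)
{ 'C' }

ε-productions: C → ε
So C is immediately nullable.
No further non-terminal can be added: every production for the remaining non-terminals contains a terminal or a non-nullable non-terminal.
Nullable = { 'C' }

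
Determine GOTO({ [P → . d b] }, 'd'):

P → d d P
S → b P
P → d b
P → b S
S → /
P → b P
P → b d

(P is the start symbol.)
GOTO(I, 'd') = CLOSURE({ [A → αX.β] : [A → α.Xβ] ∈ I, X = 'd' })

Items with dot before 'd', with the dot advanced:
  [P → . d b] → [P → d . b]
Closure adds nothing (no advanced item has the dot before a non-terminal).

GOTO = { [P → d . b] }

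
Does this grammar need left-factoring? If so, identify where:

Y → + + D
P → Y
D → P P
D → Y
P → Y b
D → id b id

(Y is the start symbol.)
Left-factoring is needed when two productions for the same non-terminal
share a common prefix on the right-hand side.

Productions for P:
  P → Y
  P → Y b
Productions for D:
  D → P P
  D → Y
  D → id b id

Found common prefix 'Y' in productions for P

Answer: Yes, P has productions with common prefix 'Y'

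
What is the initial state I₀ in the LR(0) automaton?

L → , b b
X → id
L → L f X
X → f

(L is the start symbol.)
First, augment the grammar with L' → L
I₀ = CLOSURE({ [L' → . L] }):
  [L' → . L] has the dot before L: add [L → . , b b], [L → . L f X]
No further items can be added.

I₀ = { [L → . , b b], [L → . L f X], [L' → . L] }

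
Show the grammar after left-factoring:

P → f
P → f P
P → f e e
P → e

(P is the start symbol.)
Left-factoring transforms A → αβ₁ | αβ₂ into A → αA' and A' → β₁ | β₂
(α is the longest common prefix among the alternatives). Repeat until
no nonterminal has two alternatives with a common prefix.

Round 1: P has alternatives sharing prefix 'f'. Introduce P': P → f P'
  Add: P' → ε
  Add: P' → P
  Add: P' → e e

No remaining common prefixes — done.

Resulting grammar:
P → f P'
P' → ε
P' → P
P' → e e
P → e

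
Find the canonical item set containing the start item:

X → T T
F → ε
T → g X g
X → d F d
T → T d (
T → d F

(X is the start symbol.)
First, augment the grammar with X' → X
I₀ = CLOSURE({ [X' → . X] }):
  [X' → . X] has the dot before X: add [X → . T T], [X → . d F d]
  [X → . T T] has the dot before T: add [T → . g X g], [T → . T d (], [T → . d F]
No further items can be added.

I₀ = { [T → . T d (], [T → . d F], [T → . g X g], [X → . T T], [X → . d F d], [X' → . X] }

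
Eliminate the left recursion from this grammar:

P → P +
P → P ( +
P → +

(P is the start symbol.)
P → + P'
P' → + P'
P' → ( + P'
P' → ε

P is directly left-recursive. The standard transformation for
  A → A α₁ | ... | A α_m | β₁ | ... | β_n
is
  A  → β₁ A' | ... | β_n A'
  A' → α₁ A' | ... | α_m A' | ε

P → + becomes P → + P'
P → P + becomes P' → + P'
P → P ( + becomes P' → ( + P'
Add P' → ε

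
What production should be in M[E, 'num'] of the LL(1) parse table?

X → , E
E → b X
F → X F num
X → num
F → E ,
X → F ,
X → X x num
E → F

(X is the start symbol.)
To find M[E, 'num'], we find productions for E where 'num' is in the predict set (PREDICT(N → α) = (FIRST(α) \ {ε}) ∪ (FOLLOW(N) if α ⇒* ε)).

Relevant sets:
  FIRST(F) = { ',', 'b', 'num' }

E → b X: PREDICT = { 'b' }
E → F: PREDICT = { ',', 'b', 'num' }
  'num' is in predict set, so this production goes in M[E, 'num']

M[E, 'num'] = E → F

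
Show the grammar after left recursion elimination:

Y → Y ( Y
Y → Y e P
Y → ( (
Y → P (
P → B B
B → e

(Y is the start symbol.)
Y is directly left-recursive. The standard transformation for
  A → A α₁ | ... | A α_m | β₁ | ... | β_n
is
  A  → β₁ A' | ... | β_n A'
  A' → α₁ A' | ... | α_m A' | ε

Y → ( ( becomes Y → ( ( Y'
Y → P ( becomes Y → P ( Y'
Y → Y ( Y becomes Y' → ( Y Y'
Y → Y e P becomes Y' → e P Y'
Add Y' → ε

Productions for other non-terminals are unchanged:
  P → B B
  B → e

Resulting grammar:
Y → ( ( Y'
Y → P ( Y'
Y' → ( Y Y'
Y' → e P Y'
Y' → ε
P → B B
B → e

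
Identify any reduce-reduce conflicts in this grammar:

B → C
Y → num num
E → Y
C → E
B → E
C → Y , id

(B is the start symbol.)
A reduce-reduce conflict occurs when an LR(0) state has two complete items [A → α .] and [B → β .] — both call for a reduction, and with no lookahead the parser cannot choose between them.

Augment with B' → B and build the canonical LR(0) collection (I0 = CLOSURE({[B' → . B]}), then GOTO on every symbol after a dot until no new states appear). It has 9 states:
  I0: { [B → . C], [B → . E], [B' → . B], [C → . E], [C → . Y , id], [E → . Y], [Y → . num num] }  — shift
  I1: { [B' → B .] }  — accept
  I2: { [B → C .] }  — reduce
  I3: { [B → E .], [C → E .] }  — 2 reduces
  I4: { [C → Y . , id], [E → Y .] }  — shift, reduce
  I5: { [Y → num . num] }  — shift
  I6: { [Y → num num .] }  — reduce
  I7: { [C → Y , . id] }  — shift
  I8: { [C → Y , id .] }  — reduce

I3 contains complete items [B → E .], [C → E .] — reduce-reduce conflict.

Answer: Yes — I3: [B → E .] vs [C → E .]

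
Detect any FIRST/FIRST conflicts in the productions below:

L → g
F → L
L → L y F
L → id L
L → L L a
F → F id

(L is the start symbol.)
FIRST sets of the non-terminals at (or reachable through a nullable prefix from) the front of some alternative:
  FIRST(L) = { 'g', 'id' }
  FIRST(F) = { 'g', 'id' }

Productions for L:
  L → g: FIRST = { 'g' }
  L → L y F: FIRST = { 'g', 'id' }
  L → id L: FIRST = { 'id' }
  L → L L a: FIRST = { 'g', 'id' }
Productions for F:
  F → L: FIRST = { 'g', 'id' }
  F → F id: FIRST = { 'g', 'id' }

Conflict for L: L → g and L → L y F
  Overlap: { 'g' }
Conflict for L: L → g and L → L L a
  Overlap: { 'g' }
Conflict for L: L → L y F and L → id L
  Overlap: { 'id' }
Conflict for L: L → L y F and L → L L a
  Overlap: { 'g', 'id' }
Conflict for L: L → id L and L → L L a
  Overlap: { 'id' }
Conflict for F: F → L and F → F id
  Overlap: { 'g', 'id' }

Answer: Yes. L → g / L → L y F on { 'g' }; L → g / L → L L a on { 'g' }; L → L y F / L → id L on { 'id' }; L → L y F / L → L L a on { 'g', 'id' }; L → id L / L → L L a on { 'id' }; F → L / F → F id on { 'g', 'id' }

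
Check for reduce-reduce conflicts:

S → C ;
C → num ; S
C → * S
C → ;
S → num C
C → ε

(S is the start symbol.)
Yes — I6: [C → .] vs [C → ; .]

A reduce-reduce conflict occurs when an LR(0) state has two complete items [A → α .] and [B → β .] — both call for a reduction, and with no lookahead the parser cannot choose between them.

Augment with S' → S and build the canonical LR(0) collection (I0 = CLOSURE({[S' → . S]}), then GOTO on every symbol after a dot until no new states appear). It has 13 states:
  I0: { [C → . * S], [C → . ;], [C → . num ; S], [C → .], [S → . C ;], [S → . num C], [S' → . S] }  — shift, reduce
  I1: { [C → * . S], [C → . * S], [C → . ;], [C → . num ; S], [C → .], [S → . C ;], [S → . num C] }  — shift, reduce
  I2: { [C → ; .] }  — reduce
  I3: { [S → C . ;] }  — shift
  I4: { [S' → S .] }  — accept
  I5: { [C → . * S], [C → . ;], [C → . num ; S], [C → .], [C → num . ; S], [S → num . C] }  — shift, reduce
  I6: { [C → . * S], [C → . ;], [C → . num ; S], [C → .], [C → ; .], [C → num ; . S], [S → . C ;], [S → . num C] }  — shift, 2 reduces
  I7: { [S → num C .] }  — reduce
  I8: { [C → num . ; S] }  — shift
  I9: { [C → . * S], [C → . ;], [C → . num ; S], [C → .], [C → num ; . S], [S → . C ;], [S → . num C] }  — shift, reduce
  I10: { [C → num ; S .] }  — reduce
  I11: { [S → C ; .] }  — reduce
  I12: { [C → * S .] }  — reduce

I6 contains complete items [C → .], [C → ; .] — reduce-reduce conflict.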